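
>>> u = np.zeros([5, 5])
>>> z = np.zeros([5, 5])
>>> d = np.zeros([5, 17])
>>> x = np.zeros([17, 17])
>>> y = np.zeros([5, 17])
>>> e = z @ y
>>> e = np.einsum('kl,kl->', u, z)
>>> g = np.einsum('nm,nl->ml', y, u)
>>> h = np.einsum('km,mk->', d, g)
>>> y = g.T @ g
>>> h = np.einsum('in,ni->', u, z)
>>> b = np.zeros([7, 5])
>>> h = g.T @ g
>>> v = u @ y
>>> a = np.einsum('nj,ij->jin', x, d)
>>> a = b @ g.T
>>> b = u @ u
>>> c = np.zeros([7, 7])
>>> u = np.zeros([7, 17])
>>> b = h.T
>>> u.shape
(7, 17)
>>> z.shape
(5, 5)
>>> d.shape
(5, 17)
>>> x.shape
(17, 17)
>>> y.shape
(5, 5)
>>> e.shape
()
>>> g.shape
(17, 5)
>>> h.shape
(5, 5)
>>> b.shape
(5, 5)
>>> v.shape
(5, 5)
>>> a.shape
(7, 17)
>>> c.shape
(7, 7)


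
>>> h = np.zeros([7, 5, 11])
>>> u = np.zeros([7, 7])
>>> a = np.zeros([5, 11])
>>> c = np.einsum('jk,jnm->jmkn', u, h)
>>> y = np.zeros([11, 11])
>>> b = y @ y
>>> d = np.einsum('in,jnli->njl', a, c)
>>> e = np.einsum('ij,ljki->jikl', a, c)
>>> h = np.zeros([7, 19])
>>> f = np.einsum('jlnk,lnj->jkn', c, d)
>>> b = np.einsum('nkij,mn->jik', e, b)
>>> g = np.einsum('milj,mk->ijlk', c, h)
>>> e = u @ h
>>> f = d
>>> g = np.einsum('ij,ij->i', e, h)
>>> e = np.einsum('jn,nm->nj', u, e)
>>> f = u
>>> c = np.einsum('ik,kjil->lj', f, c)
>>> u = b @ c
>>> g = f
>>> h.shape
(7, 19)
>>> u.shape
(7, 7, 11)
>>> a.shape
(5, 11)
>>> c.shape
(5, 11)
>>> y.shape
(11, 11)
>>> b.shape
(7, 7, 5)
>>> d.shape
(11, 7, 7)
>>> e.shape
(7, 7)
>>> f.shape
(7, 7)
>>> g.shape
(7, 7)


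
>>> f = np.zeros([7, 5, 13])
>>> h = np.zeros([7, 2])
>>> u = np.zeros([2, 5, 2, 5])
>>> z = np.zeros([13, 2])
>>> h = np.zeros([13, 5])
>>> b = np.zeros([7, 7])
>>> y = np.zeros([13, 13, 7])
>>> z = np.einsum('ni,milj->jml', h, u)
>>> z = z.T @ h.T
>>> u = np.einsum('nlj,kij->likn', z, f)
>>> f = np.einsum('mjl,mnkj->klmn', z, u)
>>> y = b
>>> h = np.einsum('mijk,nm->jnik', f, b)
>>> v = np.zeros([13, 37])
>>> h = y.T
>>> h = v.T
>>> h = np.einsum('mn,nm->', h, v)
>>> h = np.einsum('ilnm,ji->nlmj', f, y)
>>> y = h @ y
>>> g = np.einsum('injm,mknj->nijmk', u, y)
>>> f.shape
(7, 13, 2, 5)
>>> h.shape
(2, 13, 5, 7)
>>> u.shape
(2, 5, 7, 2)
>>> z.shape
(2, 2, 13)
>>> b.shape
(7, 7)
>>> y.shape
(2, 13, 5, 7)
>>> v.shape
(13, 37)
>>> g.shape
(5, 2, 7, 2, 13)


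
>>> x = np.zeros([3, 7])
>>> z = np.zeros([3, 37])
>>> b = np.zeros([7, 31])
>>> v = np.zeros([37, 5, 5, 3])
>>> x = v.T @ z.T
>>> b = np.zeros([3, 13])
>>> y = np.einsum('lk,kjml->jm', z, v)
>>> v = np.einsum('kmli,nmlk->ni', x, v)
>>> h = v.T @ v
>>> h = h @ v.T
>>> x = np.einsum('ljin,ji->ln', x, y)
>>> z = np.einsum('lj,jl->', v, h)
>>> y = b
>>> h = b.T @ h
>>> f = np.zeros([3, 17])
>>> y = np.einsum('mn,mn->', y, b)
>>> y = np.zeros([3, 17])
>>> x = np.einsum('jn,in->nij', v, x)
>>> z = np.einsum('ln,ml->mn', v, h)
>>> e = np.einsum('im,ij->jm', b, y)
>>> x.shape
(3, 3, 37)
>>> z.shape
(13, 3)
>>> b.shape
(3, 13)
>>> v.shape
(37, 3)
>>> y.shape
(3, 17)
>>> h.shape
(13, 37)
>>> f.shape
(3, 17)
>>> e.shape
(17, 13)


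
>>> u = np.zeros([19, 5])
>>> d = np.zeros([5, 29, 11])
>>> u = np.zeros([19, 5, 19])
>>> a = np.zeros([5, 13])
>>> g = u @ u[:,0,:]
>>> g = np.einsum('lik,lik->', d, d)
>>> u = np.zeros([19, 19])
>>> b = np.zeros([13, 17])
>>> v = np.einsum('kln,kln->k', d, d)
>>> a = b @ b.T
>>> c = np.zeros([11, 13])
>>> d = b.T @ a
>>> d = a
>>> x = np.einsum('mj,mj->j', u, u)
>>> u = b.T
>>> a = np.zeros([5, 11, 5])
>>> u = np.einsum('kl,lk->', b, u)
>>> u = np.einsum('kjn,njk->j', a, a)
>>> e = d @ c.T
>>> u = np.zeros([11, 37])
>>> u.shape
(11, 37)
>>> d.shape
(13, 13)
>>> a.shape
(5, 11, 5)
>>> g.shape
()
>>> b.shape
(13, 17)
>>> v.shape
(5,)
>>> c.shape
(11, 13)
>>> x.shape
(19,)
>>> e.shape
(13, 11)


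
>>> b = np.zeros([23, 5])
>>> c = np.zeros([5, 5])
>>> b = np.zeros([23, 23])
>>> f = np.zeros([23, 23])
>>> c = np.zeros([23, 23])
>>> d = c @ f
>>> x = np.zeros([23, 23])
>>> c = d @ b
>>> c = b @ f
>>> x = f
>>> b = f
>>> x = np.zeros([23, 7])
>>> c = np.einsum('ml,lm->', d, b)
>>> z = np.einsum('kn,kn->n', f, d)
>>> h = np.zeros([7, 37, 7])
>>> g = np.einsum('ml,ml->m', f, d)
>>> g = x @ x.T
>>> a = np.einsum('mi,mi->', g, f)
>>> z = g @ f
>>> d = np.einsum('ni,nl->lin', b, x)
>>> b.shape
(23, 23)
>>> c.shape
()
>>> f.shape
(23, 23)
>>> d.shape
(7, 23, 23)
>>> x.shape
(23, 7)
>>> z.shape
(23, 23)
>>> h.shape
(7, 37, 7)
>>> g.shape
(23, 23)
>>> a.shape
()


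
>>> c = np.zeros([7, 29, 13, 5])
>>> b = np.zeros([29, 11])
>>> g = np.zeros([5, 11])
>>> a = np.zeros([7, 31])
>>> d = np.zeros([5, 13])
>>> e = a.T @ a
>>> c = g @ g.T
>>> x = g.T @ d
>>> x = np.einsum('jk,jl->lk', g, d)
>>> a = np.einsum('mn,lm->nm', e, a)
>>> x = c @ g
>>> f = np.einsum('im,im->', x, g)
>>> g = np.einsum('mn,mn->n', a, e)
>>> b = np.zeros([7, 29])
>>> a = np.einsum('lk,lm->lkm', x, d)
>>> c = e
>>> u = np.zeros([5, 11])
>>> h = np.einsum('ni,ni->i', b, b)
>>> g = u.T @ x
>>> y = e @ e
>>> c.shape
(31, 31)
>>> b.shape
(7, 29)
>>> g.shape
(11, 11)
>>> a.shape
(5, 11, 13)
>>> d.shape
(5, 13)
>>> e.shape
(31, 31)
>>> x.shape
(5, 11)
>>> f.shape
()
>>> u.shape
(5, 11)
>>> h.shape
(29,)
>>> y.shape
(31, 31)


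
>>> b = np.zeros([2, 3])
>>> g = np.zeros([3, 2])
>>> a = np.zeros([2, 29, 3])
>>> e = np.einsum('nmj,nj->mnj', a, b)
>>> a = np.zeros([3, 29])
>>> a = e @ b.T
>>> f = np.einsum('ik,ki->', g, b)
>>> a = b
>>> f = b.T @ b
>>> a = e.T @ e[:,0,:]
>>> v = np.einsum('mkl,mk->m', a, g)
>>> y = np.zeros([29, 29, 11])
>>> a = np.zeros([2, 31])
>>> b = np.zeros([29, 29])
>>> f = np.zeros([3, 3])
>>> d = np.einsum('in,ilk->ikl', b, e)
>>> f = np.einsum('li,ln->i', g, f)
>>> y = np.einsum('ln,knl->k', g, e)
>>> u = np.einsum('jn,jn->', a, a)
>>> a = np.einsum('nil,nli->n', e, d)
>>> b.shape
(29, 29)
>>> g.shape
(3, 2)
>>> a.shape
(29,)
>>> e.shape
(29, 2, 3)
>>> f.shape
(2,)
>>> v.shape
(3,)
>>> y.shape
(29,)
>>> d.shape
(29, 3, 2)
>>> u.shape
()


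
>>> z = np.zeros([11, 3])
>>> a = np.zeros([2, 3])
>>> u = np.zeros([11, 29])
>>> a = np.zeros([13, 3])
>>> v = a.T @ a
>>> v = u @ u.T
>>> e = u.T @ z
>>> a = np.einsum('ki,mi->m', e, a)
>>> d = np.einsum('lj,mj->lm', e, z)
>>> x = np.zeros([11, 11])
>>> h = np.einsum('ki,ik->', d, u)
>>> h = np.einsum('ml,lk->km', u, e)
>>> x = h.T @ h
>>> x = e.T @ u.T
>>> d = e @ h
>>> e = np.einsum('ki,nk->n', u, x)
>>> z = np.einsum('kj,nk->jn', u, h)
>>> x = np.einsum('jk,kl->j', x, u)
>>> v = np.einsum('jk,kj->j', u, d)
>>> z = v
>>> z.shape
(11,)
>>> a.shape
(13,)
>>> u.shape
(11, 29)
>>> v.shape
(11,)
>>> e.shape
(3,)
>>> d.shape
(29, 11)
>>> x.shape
(3,)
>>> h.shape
(3, 11)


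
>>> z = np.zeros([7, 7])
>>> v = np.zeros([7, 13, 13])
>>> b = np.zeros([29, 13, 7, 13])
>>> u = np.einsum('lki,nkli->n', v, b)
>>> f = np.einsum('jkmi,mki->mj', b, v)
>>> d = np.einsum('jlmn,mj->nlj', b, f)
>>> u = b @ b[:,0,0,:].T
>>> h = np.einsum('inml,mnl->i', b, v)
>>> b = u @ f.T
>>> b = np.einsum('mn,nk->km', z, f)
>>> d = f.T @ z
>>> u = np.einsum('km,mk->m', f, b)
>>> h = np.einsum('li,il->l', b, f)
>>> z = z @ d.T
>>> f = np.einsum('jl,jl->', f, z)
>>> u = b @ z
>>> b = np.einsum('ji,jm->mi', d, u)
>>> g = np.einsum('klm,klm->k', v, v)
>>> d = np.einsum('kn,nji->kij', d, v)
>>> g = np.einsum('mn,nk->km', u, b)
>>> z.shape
(7, 29)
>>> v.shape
(7, 13, 13)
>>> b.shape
(29, 7)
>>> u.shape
(29, 29)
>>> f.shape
()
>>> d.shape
(29, 13, 13)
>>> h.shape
(29,)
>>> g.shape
(7, 29)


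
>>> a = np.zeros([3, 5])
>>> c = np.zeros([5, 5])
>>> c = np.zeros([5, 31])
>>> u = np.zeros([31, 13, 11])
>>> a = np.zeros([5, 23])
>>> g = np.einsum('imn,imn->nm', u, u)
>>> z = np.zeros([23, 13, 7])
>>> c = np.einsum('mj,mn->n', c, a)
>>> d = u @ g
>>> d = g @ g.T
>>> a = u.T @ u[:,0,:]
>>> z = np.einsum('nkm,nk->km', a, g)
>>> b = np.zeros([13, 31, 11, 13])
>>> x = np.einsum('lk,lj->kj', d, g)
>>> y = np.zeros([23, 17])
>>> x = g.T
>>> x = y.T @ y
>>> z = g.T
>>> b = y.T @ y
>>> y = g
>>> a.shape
(11, 13, 11)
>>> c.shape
(23,)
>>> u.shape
(31, 13, 11)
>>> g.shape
(11, 13)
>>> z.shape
(13, 11)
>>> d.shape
(11, 11)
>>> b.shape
(17, 17)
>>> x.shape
(17, 17)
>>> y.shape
(11, 13)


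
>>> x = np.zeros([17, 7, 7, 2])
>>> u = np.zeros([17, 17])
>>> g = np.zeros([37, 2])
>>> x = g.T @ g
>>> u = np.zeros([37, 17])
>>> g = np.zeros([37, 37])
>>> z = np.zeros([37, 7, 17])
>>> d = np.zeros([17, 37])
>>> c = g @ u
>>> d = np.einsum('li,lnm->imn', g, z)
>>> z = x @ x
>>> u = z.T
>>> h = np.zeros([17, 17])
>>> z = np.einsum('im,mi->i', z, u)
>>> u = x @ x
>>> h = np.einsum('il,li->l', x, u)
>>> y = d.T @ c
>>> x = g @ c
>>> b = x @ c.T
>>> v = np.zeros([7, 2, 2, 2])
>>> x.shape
(37, 17)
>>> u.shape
(2, 2)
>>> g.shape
(37, 37)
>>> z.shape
(2,)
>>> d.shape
(37, 17, 7)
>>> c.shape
(37, 17)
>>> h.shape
(2,)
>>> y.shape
(7, 17, 17)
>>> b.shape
(37, 37)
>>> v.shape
(7, 2, 2, 2)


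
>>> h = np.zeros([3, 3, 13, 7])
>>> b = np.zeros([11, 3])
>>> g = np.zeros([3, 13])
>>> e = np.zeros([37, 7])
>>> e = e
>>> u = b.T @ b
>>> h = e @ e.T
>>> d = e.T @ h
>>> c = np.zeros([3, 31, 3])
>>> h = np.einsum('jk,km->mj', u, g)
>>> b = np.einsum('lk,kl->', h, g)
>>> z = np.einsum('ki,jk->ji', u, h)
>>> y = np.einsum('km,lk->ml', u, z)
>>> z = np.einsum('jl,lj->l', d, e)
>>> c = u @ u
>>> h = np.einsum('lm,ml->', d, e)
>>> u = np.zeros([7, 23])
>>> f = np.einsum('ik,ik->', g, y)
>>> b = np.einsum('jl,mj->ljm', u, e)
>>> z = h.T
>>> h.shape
()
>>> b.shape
(23, 7, 37)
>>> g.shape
(3, 13)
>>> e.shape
(37, 7)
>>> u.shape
(7, 23)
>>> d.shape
(7, 37)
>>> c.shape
(3, 3)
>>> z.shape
()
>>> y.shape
(3, 13)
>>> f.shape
()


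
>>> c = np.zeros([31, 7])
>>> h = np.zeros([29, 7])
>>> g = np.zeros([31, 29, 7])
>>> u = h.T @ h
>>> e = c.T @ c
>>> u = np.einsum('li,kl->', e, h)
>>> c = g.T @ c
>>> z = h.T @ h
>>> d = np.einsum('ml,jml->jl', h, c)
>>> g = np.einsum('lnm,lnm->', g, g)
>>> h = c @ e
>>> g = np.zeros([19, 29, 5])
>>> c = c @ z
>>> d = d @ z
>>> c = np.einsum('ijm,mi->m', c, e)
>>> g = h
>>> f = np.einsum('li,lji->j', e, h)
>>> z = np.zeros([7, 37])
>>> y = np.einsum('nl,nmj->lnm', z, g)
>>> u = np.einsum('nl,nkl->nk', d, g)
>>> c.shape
(7,)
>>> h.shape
(7, 29, 7)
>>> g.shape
(7, 29, 7)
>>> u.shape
(7, 29)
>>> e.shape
(7, 7)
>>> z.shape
(7, 37)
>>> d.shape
(7, 7)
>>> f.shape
(29,)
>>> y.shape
(37, 7, 29)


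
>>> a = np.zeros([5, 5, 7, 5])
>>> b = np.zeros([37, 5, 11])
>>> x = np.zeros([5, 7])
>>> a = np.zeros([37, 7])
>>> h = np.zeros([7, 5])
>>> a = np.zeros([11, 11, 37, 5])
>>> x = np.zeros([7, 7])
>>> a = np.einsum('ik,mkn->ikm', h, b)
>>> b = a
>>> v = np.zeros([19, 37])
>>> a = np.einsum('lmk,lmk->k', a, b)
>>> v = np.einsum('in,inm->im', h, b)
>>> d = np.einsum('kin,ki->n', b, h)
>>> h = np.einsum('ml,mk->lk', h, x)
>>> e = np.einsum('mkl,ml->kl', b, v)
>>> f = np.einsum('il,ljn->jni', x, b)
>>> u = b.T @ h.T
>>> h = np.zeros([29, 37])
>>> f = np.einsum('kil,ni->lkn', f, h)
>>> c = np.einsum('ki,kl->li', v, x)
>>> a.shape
(37,)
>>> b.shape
(7, 5, 37)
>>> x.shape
(7, 7)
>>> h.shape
(29, 37)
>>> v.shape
(7, 37)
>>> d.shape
(37,)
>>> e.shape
(5, 37)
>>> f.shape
(7, 5, 29)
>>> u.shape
(37, 5, 5)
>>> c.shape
(7, 37)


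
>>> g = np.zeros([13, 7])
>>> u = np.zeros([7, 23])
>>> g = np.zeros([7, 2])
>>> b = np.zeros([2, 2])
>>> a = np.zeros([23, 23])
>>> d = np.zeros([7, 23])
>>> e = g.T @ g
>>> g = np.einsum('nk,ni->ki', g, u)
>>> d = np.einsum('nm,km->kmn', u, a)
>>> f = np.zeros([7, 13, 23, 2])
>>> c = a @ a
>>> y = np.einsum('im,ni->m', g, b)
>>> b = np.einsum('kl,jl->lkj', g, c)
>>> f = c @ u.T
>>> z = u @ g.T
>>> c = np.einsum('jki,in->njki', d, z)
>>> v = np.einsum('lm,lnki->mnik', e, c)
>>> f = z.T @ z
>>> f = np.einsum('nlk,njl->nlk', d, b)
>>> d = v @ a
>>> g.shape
(2, 23)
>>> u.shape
(7, 23)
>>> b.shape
(23, 2, 23)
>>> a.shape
(23, 23)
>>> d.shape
(2, 23, 7, 23)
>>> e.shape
(2, 2)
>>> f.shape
(23, 23, 7)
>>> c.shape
(2, 23, 23, 7)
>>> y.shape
(23,)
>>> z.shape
(7, 2)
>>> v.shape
(2, 23, 7, 23)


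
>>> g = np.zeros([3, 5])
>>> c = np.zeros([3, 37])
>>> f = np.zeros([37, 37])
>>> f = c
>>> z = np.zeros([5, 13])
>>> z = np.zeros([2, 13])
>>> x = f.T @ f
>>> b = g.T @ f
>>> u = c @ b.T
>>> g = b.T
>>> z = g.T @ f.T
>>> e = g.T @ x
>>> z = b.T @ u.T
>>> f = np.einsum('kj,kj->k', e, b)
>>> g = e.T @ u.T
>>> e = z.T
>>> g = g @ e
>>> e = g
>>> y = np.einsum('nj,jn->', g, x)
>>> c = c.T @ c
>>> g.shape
(37, 37)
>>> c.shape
(37, 37)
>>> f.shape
(5,)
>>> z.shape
(37, 3)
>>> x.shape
(37, 37)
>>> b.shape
(5, 37)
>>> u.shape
(3, 5)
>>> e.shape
(37, 37)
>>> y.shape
()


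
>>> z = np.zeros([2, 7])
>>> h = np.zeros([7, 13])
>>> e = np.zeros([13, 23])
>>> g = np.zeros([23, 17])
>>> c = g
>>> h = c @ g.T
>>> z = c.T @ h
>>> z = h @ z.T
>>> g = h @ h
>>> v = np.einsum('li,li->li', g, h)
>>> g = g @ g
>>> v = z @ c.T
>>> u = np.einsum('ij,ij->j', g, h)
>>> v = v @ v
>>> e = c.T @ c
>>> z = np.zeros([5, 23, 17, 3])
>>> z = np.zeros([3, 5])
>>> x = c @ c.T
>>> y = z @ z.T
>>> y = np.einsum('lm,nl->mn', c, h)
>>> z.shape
(3, 5)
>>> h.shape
(23, 23)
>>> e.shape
(17, 17)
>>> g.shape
(23, 23)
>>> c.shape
(23, 17)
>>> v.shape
(23, 23)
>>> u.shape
(23,)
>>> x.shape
(23, 23)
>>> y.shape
(17, 23)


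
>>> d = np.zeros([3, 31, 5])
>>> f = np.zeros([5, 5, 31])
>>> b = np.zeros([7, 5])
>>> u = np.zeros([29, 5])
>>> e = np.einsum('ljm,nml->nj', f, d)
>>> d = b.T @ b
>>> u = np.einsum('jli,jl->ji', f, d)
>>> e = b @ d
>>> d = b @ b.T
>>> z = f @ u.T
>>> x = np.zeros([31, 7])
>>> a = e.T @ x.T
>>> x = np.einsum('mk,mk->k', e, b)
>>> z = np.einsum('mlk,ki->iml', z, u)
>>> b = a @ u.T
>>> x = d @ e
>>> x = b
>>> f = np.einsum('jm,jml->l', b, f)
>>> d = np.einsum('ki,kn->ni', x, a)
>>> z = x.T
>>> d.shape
(31, 5)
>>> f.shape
(31,)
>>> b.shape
(5, 5)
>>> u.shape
(5, 31)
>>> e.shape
(7, 5)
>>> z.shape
(5, 5)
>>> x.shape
(5, 5)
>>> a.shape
(5, 31)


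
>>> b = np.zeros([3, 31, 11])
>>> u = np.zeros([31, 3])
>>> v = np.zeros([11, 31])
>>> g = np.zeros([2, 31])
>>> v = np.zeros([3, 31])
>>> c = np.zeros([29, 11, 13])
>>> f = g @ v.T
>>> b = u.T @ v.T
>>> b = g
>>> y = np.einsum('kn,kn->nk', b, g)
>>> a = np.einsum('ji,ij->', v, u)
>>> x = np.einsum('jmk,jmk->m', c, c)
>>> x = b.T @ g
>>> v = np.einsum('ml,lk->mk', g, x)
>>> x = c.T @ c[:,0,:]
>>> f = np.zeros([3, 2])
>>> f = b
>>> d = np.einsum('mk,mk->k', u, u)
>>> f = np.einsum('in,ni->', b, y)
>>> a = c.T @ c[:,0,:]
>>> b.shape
(2, 31)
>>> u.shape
(31, 3)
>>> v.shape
(2, 31)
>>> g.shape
(2, 31)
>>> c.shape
(29, 11, 13)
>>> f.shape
()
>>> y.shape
(31, 2)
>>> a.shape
(13, 11, 13)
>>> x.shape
(13, 11, 13)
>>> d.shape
(3,)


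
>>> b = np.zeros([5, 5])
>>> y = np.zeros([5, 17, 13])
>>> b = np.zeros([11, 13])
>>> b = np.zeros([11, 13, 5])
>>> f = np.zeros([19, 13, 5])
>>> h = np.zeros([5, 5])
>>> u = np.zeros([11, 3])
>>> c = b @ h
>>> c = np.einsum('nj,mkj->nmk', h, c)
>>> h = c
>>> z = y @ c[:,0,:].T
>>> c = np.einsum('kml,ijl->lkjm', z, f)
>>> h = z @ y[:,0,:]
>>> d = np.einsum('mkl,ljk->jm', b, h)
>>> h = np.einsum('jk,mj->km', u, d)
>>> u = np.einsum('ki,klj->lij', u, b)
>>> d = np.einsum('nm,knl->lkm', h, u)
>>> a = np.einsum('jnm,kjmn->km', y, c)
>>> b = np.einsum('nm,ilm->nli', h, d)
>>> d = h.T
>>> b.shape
(3, 13, 5)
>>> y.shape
(5, 17, 13)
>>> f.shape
(19, 13, 5)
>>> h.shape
(3, 17)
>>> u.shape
(13, 3, 5)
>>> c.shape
(5, 5, 13, 17)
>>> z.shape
(5, 17, 5)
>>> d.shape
(17, 3)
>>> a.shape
(5, 13)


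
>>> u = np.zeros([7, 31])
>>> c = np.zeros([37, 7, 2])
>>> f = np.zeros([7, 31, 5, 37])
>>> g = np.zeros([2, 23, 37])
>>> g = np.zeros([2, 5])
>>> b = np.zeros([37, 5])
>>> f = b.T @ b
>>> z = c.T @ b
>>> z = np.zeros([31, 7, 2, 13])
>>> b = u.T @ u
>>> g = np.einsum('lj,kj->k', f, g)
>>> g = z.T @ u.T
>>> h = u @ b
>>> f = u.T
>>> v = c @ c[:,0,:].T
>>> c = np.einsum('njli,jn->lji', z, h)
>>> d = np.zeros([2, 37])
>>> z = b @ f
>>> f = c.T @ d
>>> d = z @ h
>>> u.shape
(7, 31)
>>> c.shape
(2, 7, 13)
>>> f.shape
(13, 7, 37)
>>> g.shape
(13, 2, 7, 7)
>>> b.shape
(31, 31)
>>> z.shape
(31, 7)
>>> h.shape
(7, 31)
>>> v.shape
(37, 7, 37)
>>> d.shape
(31, 31)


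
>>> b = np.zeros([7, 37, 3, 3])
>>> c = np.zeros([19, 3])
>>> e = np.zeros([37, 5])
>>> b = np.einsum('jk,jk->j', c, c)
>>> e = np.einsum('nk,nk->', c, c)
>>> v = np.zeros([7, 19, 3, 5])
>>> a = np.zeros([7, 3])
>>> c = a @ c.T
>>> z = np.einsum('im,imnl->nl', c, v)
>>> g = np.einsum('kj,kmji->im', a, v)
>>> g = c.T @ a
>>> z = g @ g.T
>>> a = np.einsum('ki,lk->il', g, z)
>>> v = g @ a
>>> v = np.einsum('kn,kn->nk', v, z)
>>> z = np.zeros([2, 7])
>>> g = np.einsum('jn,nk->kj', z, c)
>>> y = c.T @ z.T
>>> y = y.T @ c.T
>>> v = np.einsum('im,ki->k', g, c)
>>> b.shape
(19,)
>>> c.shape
(7, 19)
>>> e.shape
()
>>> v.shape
(7,)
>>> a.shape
(3, 19)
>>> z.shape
(2, 7)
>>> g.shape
(19, 2)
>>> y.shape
(2, 7)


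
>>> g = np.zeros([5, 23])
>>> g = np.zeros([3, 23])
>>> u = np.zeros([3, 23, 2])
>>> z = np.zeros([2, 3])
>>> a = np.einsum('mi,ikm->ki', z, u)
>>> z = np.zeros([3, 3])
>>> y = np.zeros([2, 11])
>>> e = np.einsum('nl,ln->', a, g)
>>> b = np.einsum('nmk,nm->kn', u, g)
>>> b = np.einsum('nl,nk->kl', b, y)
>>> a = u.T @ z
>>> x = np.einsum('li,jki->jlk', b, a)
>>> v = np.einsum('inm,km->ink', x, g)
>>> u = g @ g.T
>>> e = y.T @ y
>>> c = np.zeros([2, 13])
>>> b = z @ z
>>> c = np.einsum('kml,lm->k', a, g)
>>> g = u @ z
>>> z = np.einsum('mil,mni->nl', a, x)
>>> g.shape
(3, 3)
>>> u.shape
(3, 3)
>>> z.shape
(11, 3)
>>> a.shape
(2, 23, 3)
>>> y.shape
(2, 11)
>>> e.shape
(11, 11)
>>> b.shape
(3, 3)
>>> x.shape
(2, 11, 23)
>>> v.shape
(2, 11, 3)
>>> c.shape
(2,)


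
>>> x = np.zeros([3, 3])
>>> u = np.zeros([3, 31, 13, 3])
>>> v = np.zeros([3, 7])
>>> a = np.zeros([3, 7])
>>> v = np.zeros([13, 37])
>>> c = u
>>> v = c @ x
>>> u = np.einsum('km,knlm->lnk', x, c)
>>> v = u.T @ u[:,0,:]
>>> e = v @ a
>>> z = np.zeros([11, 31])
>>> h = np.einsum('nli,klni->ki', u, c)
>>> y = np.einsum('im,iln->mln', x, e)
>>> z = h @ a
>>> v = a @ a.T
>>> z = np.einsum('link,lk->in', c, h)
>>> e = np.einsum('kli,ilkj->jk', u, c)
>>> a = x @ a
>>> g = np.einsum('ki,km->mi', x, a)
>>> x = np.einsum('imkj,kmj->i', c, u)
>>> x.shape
(3,)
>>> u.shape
(13, 31, 3)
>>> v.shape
(3, 3)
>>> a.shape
(3, 7)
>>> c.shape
(3, 31, 13, 3)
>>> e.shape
(3, 13)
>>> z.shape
(31, 13)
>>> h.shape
(3, 3)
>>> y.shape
(3, 31, 7)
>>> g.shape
(7, 3)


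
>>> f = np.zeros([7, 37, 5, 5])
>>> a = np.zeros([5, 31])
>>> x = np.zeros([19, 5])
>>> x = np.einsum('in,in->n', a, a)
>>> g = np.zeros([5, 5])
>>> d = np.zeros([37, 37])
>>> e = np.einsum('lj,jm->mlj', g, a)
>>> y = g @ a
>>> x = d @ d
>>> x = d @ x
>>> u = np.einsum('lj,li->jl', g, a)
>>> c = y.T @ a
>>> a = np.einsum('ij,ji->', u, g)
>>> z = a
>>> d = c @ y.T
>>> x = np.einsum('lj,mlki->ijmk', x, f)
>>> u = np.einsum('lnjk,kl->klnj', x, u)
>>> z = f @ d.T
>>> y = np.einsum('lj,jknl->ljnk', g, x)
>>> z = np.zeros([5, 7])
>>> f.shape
(7, 37, 5, 5)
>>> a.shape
()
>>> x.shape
(5, 37, 7, 5)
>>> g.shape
(5, 5)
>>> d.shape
(31, 5)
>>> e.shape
(31, 5, 5)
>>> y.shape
(5, 5, 7, 37)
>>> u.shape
(5, 5, 37, 7)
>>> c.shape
(31, 31)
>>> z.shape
(5, 7)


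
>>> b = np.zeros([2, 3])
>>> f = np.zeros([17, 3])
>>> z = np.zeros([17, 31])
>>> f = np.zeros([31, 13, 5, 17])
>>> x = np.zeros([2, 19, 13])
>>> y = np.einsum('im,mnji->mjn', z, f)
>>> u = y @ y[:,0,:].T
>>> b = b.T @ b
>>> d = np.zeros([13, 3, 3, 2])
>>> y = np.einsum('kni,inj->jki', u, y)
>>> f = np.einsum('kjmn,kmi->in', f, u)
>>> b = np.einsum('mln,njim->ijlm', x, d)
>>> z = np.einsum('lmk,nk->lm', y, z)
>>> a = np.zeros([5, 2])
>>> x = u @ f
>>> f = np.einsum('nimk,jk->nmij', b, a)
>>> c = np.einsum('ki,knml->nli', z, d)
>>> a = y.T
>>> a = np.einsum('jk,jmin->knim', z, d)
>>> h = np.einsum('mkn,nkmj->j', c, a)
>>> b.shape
(3, 3, 19, 2)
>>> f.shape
(3, 19, 3, 5)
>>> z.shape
(13, 31)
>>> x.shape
(31, 5, 17)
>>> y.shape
(13, 31, 31)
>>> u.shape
(31, 5, 31)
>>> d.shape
(13, 3, 3, 2)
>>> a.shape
(31, 2, 3, 3)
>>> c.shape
(3, 2, 31)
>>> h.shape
(3,)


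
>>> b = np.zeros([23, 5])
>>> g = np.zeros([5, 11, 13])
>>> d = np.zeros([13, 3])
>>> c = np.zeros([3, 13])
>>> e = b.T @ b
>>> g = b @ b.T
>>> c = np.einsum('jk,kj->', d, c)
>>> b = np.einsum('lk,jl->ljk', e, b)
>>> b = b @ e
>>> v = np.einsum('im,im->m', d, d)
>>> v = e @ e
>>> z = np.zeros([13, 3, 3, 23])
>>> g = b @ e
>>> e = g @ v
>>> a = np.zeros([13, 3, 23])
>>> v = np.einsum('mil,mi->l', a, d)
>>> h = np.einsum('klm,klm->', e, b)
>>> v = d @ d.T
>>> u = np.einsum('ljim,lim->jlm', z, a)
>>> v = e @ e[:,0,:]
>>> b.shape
(5, 23, 5)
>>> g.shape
(5, 23, 5)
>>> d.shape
(13, 3)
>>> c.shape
()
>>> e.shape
(5, 23, 5)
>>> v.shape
(5, 23, 5)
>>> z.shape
(13, 3, 3, 23)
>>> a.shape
(13, 3, 23)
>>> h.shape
()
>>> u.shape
(3, 13, 23)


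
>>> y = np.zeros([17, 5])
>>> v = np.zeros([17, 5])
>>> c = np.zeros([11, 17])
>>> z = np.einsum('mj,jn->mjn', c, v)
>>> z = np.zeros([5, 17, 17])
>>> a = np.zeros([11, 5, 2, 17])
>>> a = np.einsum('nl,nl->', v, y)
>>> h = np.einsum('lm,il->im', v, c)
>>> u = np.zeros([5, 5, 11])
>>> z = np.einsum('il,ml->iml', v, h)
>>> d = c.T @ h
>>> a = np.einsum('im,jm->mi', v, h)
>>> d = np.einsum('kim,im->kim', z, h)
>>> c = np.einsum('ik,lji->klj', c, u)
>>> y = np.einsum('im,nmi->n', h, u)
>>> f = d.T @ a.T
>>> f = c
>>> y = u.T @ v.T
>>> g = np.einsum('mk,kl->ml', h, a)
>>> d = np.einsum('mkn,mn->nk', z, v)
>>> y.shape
(11, 5, 17)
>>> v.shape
(17, 5)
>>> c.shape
(17, 5, 5)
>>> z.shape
(17, 11, 5)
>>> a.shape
(5, 17)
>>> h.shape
(11, 5)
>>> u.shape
(5, 5, 11)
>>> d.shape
(5, 11)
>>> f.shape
(17, 5, 5)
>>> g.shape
(11, 17)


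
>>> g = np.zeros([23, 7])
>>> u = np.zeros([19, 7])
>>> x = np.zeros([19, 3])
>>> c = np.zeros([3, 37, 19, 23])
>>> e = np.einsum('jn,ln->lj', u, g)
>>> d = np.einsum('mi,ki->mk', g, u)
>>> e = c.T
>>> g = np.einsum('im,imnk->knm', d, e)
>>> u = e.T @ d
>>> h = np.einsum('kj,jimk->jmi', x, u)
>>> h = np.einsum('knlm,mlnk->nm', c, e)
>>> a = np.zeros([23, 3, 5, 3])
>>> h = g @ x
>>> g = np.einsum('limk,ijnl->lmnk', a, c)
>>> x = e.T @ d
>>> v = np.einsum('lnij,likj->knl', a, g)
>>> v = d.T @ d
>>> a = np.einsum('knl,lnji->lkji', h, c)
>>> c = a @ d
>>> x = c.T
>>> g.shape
(23, 5, 19, 3)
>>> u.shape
(3, 37, 19, 19)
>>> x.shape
(19, 19, 3, 3)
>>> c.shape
(3, 3, 19, 19)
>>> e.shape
(23, 19, 37, 3)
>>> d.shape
(23, 19)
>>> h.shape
(3, 37, 3)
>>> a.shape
(3, 3, 19, 23)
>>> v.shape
(19, 19)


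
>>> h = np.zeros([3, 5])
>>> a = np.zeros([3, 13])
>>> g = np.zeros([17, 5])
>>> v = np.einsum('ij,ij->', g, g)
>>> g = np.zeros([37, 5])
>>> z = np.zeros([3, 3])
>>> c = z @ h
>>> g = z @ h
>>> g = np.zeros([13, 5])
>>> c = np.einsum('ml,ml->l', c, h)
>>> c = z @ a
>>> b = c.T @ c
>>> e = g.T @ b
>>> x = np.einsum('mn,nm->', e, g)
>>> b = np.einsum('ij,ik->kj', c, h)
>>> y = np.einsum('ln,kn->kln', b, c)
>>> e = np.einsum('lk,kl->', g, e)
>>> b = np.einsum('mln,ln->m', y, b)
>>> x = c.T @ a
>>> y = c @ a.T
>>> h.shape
(3, 5)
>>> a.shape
(3, 13)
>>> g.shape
(13, 5)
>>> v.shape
()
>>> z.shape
(3, 3)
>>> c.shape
(3, 13)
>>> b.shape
(3,)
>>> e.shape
()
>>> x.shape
(13, 13)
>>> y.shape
(3, 3)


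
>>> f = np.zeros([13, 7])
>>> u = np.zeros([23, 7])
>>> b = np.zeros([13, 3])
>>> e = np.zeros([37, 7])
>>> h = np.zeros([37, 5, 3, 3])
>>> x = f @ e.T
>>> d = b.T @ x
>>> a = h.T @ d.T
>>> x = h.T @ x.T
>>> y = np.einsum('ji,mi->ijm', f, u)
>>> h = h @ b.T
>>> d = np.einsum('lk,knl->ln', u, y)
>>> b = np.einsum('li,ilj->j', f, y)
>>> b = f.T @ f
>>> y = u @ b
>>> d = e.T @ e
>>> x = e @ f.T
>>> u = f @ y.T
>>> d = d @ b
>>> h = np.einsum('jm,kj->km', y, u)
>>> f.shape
(13, 7)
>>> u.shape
(13, 23)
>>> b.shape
(7, 7)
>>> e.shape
(37, 7)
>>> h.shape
(13, 7)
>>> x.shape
(37, 13)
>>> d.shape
(7, 7)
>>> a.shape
(3, 3, 5, 3)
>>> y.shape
(23, 7)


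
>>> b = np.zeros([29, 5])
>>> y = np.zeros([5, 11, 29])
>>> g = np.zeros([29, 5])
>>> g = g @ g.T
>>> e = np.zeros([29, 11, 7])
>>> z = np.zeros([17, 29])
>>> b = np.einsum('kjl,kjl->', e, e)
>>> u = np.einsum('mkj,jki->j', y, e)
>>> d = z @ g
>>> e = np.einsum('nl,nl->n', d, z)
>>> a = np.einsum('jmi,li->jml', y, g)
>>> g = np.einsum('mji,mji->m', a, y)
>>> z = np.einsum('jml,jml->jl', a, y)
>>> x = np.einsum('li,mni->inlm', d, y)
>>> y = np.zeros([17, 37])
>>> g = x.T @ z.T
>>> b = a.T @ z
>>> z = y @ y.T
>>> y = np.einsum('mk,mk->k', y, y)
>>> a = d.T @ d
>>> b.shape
(29, 11, 29)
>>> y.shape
(37,)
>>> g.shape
(5, 17, 11, 5)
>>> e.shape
(17,)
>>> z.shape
(17, 17)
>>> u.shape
(29,)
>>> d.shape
(17, 29)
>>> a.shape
(29, 29)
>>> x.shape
(29, 11, 17, 5)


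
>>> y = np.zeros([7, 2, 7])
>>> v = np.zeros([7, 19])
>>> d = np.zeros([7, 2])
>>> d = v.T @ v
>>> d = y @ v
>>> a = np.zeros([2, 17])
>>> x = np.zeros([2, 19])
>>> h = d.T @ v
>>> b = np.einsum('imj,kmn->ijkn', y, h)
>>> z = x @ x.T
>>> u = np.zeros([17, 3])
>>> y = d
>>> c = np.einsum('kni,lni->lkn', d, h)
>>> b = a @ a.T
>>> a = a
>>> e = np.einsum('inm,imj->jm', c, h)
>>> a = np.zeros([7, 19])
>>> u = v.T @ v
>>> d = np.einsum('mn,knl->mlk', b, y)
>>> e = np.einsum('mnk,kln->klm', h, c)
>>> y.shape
(7, 2, 19)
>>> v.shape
(7, 19)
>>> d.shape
(2, 19, 7)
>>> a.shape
(7, 19)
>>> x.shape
(2, 19)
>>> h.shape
(19, 2, 19)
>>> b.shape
(2, 2)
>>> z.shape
(2, 2)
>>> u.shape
(19, 19)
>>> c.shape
(19, 7, 2)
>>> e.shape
(19, 7, 19)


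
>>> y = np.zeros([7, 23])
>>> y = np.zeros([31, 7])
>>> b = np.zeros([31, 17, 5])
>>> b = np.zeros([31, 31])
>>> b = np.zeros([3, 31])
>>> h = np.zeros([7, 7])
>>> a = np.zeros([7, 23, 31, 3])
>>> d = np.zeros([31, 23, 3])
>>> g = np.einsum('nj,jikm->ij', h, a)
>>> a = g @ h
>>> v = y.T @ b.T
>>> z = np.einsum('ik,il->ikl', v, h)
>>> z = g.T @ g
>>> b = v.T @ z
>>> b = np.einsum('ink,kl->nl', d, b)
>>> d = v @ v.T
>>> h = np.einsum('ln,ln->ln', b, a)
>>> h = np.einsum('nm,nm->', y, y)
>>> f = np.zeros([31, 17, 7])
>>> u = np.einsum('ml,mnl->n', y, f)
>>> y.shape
(31, 7)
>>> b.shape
(23, 7)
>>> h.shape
()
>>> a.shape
(23, 7)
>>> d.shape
(7, 7)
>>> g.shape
(23, 7)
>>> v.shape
(7, 3)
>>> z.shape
(7, 7)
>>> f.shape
(31, 17, 7)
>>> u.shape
(17,)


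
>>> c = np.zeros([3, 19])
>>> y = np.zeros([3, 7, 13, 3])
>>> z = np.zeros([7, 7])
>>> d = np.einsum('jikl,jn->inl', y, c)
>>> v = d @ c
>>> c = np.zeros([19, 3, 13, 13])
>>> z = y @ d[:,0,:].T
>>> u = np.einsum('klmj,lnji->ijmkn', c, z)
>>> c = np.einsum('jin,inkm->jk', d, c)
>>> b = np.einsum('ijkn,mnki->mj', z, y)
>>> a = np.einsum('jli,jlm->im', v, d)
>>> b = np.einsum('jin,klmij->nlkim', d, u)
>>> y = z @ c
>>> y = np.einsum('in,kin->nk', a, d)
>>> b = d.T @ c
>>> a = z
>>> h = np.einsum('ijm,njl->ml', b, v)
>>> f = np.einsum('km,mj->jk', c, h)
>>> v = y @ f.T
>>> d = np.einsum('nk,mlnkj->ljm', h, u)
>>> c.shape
(7, 13)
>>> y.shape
(3, 7)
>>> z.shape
(3, 7, 13, 7)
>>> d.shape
(13, 7, 7)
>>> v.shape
(3, 19)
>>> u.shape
(7, 13, 13, 19, 7)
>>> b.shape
(3, 19, 13)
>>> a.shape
(3, 7, 13, 7)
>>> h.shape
(13, 19)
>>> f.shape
(19, 7)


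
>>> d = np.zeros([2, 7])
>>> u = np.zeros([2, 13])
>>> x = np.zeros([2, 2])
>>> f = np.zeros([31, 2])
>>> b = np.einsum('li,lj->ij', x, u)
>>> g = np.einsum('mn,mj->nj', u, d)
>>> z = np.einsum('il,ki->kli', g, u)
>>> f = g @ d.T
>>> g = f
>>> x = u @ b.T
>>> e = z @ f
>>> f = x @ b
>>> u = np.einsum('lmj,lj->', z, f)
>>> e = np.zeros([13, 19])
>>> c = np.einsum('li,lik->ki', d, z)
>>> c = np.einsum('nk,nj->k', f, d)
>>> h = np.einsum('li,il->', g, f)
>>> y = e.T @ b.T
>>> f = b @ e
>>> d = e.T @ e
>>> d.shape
(19, 19)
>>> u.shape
()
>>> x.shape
(2, 2)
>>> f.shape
(2, 19)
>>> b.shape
(2, 13)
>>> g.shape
(13, 2)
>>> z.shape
(2, 7, 13)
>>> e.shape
(13, 19)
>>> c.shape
(13,)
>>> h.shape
()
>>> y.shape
(19, 2)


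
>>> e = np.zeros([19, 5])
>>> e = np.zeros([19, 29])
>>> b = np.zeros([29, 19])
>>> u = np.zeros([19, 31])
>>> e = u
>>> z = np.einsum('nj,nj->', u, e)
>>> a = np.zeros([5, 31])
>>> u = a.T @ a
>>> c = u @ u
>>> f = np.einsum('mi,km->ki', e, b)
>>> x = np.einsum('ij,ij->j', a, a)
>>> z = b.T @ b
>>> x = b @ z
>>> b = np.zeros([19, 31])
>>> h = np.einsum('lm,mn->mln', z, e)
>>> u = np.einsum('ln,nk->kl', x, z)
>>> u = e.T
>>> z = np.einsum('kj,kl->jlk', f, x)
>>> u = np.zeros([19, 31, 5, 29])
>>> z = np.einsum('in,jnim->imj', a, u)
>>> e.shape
(19, 31)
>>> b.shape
(19, 31)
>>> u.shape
(19, 31, 5, 29)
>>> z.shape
(5, 29, 19)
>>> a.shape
(5, 31)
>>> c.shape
(31, 31)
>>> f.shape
(29, 31)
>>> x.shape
(29, 19)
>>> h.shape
(19, 19, 31)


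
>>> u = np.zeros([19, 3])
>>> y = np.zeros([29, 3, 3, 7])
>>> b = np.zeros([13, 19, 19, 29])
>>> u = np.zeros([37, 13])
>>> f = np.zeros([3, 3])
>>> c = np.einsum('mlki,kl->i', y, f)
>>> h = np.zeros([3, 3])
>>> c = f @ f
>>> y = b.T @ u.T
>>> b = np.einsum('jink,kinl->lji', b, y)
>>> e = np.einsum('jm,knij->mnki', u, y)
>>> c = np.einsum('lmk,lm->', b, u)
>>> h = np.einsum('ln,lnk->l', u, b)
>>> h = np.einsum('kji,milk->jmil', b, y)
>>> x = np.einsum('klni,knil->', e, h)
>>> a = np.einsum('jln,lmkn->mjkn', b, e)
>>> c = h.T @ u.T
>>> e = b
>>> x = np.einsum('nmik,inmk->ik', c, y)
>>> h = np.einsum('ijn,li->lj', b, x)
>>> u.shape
(37, 13)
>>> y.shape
(29, 19, 19, 37)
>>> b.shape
(37, 13, 19)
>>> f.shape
(3, 3)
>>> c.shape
(19, 19, 29, 37)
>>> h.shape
(29, 13)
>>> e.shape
(37, 13, 19)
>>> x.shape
(29, 37)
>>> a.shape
(19, 37, 29, 19)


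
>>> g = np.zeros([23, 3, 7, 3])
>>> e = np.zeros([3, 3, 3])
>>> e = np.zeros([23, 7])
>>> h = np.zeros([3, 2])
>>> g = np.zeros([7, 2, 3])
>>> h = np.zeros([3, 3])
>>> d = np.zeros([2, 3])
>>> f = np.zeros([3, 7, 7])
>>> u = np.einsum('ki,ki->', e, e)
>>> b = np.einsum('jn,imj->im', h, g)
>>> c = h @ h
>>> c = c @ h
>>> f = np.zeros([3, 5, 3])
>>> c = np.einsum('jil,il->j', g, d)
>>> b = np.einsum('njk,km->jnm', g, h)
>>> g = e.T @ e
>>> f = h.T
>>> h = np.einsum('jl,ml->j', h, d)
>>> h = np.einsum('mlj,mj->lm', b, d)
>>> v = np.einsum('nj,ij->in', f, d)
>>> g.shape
(7, 7)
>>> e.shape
(23, 7)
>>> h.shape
(7, 2)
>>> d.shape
(2, 3)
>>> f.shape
(3, 3)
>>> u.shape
()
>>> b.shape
(2, 7, 3)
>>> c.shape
(7,)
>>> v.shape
(2, 3)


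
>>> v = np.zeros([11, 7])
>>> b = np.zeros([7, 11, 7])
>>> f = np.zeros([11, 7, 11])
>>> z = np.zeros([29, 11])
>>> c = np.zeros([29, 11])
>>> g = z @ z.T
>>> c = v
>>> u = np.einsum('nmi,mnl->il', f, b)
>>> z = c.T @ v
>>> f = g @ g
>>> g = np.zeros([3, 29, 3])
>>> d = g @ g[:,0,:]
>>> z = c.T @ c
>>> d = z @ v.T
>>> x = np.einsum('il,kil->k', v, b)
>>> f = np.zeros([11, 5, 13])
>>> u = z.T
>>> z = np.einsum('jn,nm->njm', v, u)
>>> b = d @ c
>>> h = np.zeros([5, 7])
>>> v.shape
(11, 7)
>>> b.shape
(7, 7)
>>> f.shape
(11, 5, 13)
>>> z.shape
(7, 11, 7)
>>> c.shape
(11, 7)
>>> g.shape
(3, 29, 3)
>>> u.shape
(7, 7)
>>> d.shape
(7, 11)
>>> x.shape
(7,)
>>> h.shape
(5, 7)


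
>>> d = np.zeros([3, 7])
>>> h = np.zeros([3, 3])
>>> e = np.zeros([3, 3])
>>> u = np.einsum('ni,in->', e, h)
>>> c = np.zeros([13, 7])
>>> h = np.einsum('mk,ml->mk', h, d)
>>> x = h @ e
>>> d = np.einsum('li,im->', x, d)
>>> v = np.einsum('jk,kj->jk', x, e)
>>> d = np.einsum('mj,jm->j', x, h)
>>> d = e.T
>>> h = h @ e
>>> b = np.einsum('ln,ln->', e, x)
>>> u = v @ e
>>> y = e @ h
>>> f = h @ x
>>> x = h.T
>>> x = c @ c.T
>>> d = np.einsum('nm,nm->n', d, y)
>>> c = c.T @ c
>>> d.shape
(3,)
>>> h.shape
(3, 3)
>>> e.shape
(3, 3)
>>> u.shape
(3, 3)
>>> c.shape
(7, 7)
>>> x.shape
(13, 13)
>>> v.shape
(3, 3)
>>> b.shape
()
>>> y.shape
(3, 3)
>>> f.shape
(3, 3)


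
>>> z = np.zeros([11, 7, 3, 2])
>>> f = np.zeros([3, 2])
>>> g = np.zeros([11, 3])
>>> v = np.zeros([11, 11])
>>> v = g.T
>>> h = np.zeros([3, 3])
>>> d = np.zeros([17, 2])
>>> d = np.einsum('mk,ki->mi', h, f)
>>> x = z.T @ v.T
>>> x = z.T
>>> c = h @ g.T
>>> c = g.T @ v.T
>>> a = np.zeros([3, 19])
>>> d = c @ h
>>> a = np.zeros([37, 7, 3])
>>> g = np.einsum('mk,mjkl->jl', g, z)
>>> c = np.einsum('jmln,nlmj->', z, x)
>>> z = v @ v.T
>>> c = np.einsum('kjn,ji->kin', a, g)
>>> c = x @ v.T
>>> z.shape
(3, 3)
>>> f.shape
(3, 2)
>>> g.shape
(7, 2)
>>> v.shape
(3, 11)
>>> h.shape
(3, 3)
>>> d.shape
(3, 3)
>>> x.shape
(2, 3, 7, 11)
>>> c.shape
(2, 3, 7, 3)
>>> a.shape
(37, 7, 3)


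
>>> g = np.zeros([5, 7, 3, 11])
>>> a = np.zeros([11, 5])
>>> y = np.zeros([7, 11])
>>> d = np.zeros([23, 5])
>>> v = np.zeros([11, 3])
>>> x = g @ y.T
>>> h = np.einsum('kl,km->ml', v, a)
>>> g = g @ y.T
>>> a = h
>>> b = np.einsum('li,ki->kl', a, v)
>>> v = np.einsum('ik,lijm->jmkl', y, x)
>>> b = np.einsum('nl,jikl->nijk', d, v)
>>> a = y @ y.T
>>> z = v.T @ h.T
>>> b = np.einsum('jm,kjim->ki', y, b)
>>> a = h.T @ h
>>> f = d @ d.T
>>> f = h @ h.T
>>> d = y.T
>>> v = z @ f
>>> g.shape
(5, 7, 3, 7)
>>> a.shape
(3, 3)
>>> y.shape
(7, 11)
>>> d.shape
(11, 7)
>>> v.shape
(5, 11, 7, 5)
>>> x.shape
(5, 7, 3, 7)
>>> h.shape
(5, 3)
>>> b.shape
(23, 3)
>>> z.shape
(5, 11, 7, 5)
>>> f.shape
(5, 5)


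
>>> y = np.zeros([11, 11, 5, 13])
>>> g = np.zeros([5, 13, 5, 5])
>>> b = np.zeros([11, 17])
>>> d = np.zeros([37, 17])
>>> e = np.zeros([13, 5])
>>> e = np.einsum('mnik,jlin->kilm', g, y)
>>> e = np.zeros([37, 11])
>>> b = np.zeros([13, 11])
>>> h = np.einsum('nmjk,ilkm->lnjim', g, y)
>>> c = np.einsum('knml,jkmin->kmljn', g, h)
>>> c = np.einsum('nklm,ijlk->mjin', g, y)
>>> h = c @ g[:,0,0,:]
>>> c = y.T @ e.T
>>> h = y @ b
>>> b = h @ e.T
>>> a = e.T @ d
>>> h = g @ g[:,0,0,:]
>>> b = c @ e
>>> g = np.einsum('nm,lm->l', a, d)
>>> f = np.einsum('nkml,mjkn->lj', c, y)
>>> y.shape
(11, 11, 5, 13)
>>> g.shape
(37,)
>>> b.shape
(13, 5, 11, 11)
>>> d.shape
(37, 17)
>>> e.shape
(37, 11)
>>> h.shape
(5, 13, 5, 5)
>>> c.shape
(13, 5, 11, 37)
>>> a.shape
(11, 17)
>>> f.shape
(37, 11)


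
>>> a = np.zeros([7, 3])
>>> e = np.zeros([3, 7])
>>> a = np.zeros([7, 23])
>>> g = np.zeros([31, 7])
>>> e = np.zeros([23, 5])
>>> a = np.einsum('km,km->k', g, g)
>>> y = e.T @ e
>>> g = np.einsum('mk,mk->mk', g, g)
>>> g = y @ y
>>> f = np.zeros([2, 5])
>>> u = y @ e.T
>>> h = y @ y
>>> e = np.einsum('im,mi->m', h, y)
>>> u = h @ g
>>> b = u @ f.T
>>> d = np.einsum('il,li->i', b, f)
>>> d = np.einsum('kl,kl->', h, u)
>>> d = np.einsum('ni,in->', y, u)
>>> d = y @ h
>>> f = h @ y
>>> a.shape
(31,)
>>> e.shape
(5,)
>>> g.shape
(5, 5)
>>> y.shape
(5, 5)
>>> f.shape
(5, 5)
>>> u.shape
(5, 5)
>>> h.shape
(5, 5)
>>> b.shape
(5, 2)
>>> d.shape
(5, 5)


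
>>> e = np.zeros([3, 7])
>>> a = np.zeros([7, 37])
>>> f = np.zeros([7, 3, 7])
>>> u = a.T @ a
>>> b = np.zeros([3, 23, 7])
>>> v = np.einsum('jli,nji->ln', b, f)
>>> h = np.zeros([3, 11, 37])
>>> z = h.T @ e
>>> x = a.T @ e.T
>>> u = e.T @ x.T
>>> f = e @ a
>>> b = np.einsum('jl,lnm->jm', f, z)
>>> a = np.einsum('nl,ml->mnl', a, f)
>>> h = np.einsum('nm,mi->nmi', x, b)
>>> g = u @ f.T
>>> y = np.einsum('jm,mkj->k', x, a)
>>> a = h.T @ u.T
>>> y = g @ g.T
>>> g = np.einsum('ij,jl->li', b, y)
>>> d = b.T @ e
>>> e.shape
(3, 7)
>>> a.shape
(7, 3, 7)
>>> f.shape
(3, 37)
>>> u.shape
(7, 37)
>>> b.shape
(3, 7)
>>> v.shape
(23, 7)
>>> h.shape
(37, 3, 7)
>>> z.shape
(37, 11, 7)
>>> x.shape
(37, 3)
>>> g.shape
(7, 3)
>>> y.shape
(7, 7)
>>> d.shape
(7, 7)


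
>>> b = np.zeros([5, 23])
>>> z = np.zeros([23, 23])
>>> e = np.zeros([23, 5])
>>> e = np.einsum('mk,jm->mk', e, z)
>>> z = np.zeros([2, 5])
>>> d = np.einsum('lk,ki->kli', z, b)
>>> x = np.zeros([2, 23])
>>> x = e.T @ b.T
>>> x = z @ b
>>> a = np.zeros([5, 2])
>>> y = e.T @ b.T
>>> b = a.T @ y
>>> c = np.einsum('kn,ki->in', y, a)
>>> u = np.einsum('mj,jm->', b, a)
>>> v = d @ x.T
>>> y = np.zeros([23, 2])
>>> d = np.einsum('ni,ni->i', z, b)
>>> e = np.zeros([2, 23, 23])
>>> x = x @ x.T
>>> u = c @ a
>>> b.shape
(2, 5)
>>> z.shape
(2, 5)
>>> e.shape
(2, 23, 23)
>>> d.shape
(5,)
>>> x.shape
(2, 2)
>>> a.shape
(5, 2)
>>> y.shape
(23, 2)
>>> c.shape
(2, 5)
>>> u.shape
(2, 2)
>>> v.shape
(5, 2, 2)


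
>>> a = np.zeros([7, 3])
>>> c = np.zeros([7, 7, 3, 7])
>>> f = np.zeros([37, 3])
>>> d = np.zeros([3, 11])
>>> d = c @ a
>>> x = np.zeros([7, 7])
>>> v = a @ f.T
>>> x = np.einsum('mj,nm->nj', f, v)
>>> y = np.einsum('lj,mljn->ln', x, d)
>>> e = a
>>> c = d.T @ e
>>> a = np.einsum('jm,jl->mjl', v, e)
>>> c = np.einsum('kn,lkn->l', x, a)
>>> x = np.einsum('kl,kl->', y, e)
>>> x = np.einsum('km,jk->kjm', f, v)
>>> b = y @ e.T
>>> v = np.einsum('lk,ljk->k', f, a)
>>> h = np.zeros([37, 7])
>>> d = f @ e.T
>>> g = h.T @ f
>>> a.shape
(37, 7, 3)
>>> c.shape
(37,)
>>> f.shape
(37, 3)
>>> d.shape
(37, 7)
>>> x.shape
(37, 7, 3)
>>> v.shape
(3,)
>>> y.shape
(7, 3)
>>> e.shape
(7, 3)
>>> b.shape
(7, 7)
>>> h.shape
(37, 7)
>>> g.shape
(7, 3)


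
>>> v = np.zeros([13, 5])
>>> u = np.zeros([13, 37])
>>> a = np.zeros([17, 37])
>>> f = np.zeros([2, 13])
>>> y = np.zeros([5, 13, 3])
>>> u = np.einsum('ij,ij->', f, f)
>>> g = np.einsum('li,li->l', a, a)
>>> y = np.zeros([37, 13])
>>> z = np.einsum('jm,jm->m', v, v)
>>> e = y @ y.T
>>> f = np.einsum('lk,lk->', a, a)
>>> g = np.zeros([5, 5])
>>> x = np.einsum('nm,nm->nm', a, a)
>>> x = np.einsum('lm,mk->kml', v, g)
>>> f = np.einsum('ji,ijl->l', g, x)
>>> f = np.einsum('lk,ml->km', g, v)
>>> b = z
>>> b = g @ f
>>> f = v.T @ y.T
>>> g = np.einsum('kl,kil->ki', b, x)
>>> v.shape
(13, 5)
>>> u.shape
()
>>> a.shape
(17, 37)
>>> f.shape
(5, 37)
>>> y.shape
(37, 13)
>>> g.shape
(5, 5)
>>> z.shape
(5,)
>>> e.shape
(37, 37)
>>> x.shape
(5, 5, 13)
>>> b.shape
(5, 13)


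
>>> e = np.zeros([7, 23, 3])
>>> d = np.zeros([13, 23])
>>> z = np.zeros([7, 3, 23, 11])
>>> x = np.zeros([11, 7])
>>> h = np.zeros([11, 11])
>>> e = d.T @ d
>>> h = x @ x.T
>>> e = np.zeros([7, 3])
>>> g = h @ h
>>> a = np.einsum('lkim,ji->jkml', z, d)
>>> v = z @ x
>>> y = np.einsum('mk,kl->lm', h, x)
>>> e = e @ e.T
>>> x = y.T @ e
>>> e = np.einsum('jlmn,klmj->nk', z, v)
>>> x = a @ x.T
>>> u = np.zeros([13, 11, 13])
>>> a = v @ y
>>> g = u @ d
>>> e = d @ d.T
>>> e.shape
(13, 13)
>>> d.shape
(13, 23)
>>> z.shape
(7, 3, 23, 11)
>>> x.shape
(13, 3, 11, 11)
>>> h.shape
(11, 11)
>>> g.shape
(13, 11, 23)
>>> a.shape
(7, 3, 23, 11)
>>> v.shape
(7, 3, 23, 7)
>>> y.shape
(7, 11)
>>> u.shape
(13, 11, 13)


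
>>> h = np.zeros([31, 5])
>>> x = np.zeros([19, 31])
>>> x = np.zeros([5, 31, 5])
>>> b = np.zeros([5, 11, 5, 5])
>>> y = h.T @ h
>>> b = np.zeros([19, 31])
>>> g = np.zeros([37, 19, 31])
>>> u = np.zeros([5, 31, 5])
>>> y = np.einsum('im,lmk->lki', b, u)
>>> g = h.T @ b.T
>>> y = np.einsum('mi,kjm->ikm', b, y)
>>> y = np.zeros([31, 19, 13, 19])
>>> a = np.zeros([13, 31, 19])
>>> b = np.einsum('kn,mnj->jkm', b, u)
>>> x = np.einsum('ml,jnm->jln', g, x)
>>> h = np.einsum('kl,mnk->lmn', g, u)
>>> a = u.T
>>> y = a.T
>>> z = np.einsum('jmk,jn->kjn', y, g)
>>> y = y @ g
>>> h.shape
(19, 5, 31)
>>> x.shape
(5, 19, 31)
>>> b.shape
(5, 19, 5)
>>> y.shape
(5, 31, 19)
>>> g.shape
(5, 19)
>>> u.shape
(5, 31, 5)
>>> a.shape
(5, 31, 5)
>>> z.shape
(5, 5, 19)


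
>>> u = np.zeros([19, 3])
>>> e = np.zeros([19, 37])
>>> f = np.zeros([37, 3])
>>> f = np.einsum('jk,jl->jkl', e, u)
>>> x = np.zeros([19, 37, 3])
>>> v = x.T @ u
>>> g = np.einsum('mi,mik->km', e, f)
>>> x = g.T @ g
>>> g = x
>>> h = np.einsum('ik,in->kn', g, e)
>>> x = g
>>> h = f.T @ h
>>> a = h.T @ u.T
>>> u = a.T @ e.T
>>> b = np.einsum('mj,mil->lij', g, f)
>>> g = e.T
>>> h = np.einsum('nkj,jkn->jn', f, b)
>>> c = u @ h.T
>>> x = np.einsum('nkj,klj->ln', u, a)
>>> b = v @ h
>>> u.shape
(19, 37, 19)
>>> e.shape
(19, 37)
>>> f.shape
(19, 37, 3)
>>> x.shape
(37, 19)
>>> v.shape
(3, 37, 3)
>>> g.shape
(37, 19)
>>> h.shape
(3, 19)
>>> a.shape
(37, 37, 19)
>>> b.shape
(3, 37, 19)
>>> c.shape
(19, 37, 3)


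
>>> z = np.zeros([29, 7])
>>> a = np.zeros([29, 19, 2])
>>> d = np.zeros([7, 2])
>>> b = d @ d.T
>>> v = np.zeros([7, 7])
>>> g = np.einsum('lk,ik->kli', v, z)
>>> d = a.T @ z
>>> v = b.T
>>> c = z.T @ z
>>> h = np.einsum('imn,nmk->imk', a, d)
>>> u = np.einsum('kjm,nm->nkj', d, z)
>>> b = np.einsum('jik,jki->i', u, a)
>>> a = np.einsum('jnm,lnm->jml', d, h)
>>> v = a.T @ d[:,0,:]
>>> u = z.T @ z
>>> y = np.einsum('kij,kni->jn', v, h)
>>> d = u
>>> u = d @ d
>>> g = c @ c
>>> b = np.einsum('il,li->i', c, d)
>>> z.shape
(29, 7)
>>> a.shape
(2, 7, 29)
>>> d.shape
(7, 7)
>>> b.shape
(7,)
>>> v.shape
(29, 7, 7)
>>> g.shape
(7, 7)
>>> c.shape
(7, 7)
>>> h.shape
(29, 19, 7)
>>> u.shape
(7, 7)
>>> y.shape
(7, 19)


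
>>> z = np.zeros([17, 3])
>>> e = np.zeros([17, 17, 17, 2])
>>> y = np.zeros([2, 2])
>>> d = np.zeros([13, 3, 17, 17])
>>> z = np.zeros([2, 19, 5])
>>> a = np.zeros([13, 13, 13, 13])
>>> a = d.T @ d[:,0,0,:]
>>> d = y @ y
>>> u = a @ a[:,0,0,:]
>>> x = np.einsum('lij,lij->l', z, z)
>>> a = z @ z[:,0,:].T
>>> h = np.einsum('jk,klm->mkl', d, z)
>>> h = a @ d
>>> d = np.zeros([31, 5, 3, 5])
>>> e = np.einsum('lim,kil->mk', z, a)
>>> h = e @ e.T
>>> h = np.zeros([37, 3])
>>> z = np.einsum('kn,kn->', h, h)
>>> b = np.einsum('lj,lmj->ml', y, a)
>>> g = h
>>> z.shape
()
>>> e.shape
(5, 2)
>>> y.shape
(2, 2)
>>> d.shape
(31, 5, 3, 5)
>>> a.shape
(2, 19, 2)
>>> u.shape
(17, 17, 3, 17)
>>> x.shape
(2,)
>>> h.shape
(37, 3)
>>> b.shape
(19, 2)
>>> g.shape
(37, 3)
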